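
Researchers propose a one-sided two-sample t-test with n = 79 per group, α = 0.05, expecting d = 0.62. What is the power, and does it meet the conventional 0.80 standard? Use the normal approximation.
Power ≈ 0.99; the study is adequately powered (power ≥ 0.80)

Power calculation (two-sample t-test, normal approximation):
z_β = d · √(n/2) - z_α
z_β = 0.62 · √(79/2) - 1.645
z_β = 0.62 · 6.285 - 1.645
z_β = 2.252

Power = Φ(z_β) = Φ(2.252) ≈ 0.988

Effect size d = 0.62 is medium by Cohen's convention (0.2/0.5/0.8).

Threshold: power ≥ 0.80 is conventionally adequate.
Power ≈ 0.99 → the study is adequately powered (power ≥ 0.80).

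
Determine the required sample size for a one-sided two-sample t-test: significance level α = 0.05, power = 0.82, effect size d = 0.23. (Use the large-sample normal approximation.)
n = 248 per group

Sample size formula (two-sample t-test, normal approximation):
n = 2 · ((z_α + z_β) / d)²

z_α = 1.645 (for α = 0.05, one-sided)
z_β = 0.915 (for power = 0.82)
d = 0.23

n = 2 · ((1.645 + 0.915) / 0.23)²
n = 2 · (11.130)²
n ≈ 247.75
Round up to the next whole number: n = 248 per group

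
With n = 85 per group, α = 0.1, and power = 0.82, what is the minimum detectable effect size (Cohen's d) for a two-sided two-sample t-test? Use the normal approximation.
d ≈ 0.39

Minimum detectable effect (two-sample t-test, normal approximation):
d = (z_{α/2} + z_β) / √(n/2)
d = (1.645 + 0.915) / √(85/2)
d = 2.560 / 6.519
d ≈ 0.39

By Cohen's convention (0.2 small / 0.5 medium / 0.8 large): small effect.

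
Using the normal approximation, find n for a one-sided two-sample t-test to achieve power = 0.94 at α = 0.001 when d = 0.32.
n = 422 per group

Sample size formula (two-sample t-test, normal approximation):
n = 2 · ((z_α + z_β) / d)²

z_α = 3.090 (for α = 0.001, one-sided)
z_β = 1.555 (for power = 0.94)
d = 0.32

n = 2 · ((3.090 + 1.555) / 0.32)²
n = 2 · (14.516)²
n ≈ 421.43
Round up to the next whole number: n = 422 per group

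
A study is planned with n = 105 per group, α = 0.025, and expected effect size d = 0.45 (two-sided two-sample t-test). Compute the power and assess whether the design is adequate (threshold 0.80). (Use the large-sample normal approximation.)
Power ≈ 0.85; the study is adequately powered (power ≥ 0.80)

Power calculation (two-sample t-test, normal approximation):
z_β = d · √(n/2) - z_{α/2}
z_β = 0.45 · √(105/2) - 2.241
z_β = 0.45 · 7.246 - 2.241
z_β = 1.019

Power = Φ(z_β) = Φ(1.019) ≈ 0.846

Effect size d = 0.45 is small by Cohen's convention (0.2/0.5/0.8).

Threshold: power ≥ 0.80 is conventionally adequate.
Power ≈ 0.85 → the study is adequately powered (power ≥ 0.80).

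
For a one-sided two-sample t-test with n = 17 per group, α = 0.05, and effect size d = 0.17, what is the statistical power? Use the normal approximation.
Power ≈ 0.13

Power calculation (two-sample t-test, normal approximation):
z_β = d · √(n/2) - z_α
z_β = 0.17 · √(17/2) - 1.645
z_β = 0.17 · 2.915 - 1.645
z_β = -1.149

Power = Φ(z_β) = Φ(-1.149) ≈ 0.125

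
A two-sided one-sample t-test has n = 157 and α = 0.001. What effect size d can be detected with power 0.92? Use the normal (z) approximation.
d ≈ 0.37

Minimum detectable effect (one-sample t-test, normal approximation):
d = (z_{α/2} + z_β) / √n
d = (3.291 + 1.405) / √157
d = 4.696 / 12.530
d ≈ 0.37

By Cohen's convention (0.2 small / 0.5 medium / 0.8 large): small effect.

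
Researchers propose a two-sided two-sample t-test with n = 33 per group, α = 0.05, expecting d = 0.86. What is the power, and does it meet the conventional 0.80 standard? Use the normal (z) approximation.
Power ≈ 0.94; the study is adequately powered (power ≥ 0.80)

Power calculation (two-sample t-test, normal approximation):
z_β = d · √(n/2) - z_{α/2}
z_β = 0.86 · √(33/2) - 1.960
z_β = 0.86 · 4.062 - 1.960
z_β = 1.533

Power = Φ(z_β) = Φ(1.533) ≈ 0.937

Effect size d = 0.86 is large by Cohen's convention (0.2/0.5/0.8).

Threshold: power ≥ 0.80 is conventionally adequate.
Power ≈ 0.94 → the study is adequately powered (power ≥ 0.80).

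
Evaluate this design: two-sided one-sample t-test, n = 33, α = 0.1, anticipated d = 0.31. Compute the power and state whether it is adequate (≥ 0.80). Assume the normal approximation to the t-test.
Power ≈ 0.55; the study is underpowered (power < 0.80)

Power calculation (one-sample t-test, normal approximation):
z_β = d · √n - z_{α/2}
z_β = 0.31 · √33 - 1.645
z_β = 0.31 · 5.745 - 1.645
z_β = 0.136

Power = Φ(z_β) = Φ(0.136) ≈ 0.554

Effect size d = 0.31 is small by Cohen's convention (0.2/0.5/0.8).

Threshold: power ≥ 0.80 is conventionally adequate.
Power ≈ 0.55 → the study is underpowered (power < 0.80).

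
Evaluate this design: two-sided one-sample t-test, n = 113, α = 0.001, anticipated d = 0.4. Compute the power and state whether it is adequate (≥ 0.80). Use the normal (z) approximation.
Power ≈ 0.83; the study is adequately powered (power ≥ 0.80)

Power calculation (one-sample t-test, normal approximation):
z_β = d · √n - z_{α/2}
z_β = 0.4 · √113 - 3.291
z_β = 0.4 · 10.630 - 3.291
z_β = 0.962

Power = Φ(z_β) = Φ(0.962) ≈ 0.832

Effect size d = 0.4 is small by Cohen's convention (0.2/0.5/0.8).

Threshold: power ≥ 0.80 is conventionally adequate.
Power ≈ 0.83 → the study is adequately powered (power ≥ 0.80).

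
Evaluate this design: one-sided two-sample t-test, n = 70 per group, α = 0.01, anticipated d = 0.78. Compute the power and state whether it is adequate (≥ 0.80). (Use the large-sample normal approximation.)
Power ≈ 0.99; the study is adequately powered (power ≥ 0.80)

Power calculation (two-sample t-test, normal approximation):
z_β = d · √(n/2) - z_α
z_β = 0.78 · √(70/2) - 2.326
z_β = 0.78 · 5.916 - 2.326
z_β = 2.288

Power = Φ(z_β) = Φ(2.288) ≈ 0.989

Effect size d = 0.78 is medium by Cohen's convention (0.2/0.5/0.8).

Threshold: power ≥ 0.80 is conventionally adequate.
Power ≈ 0.99 → the study is adequately powered (power ≥ 0.80).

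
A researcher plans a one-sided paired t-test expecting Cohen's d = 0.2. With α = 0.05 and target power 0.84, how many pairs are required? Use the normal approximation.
n = 175 pairs

Sample size formula (paired t-test, normal approximation):
n = ((z_α + z_β) / d)²

z_α = 1.645 (for α = 0.05, one-sided)
z_β = 0.994 (for power = 0.84)
d = 0.2

n = ((1.645 + 0.994) / 0.2)²
n = (13.195)²
n ≈ 174.11
Round up to the next whole number: n = 175 pairs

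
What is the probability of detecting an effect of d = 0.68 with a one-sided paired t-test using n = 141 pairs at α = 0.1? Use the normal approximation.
Power ≈ 1.00

Power calculation (paired t-test, normal approximation):
z_β = d · √n - z_α
z_β = 0.68 · √141 - 1.282
z_β = 0.68 · 11.874 - 1.282
z_β = 6.793

Power = Φ(z_β) = Φ(6.793) ≈ 1.000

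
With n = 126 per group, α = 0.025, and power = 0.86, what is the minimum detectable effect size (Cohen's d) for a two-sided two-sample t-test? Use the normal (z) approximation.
d ≈ 0.42

Minimum detectable effect (two-sample t-test, normal approximation):
d = (z_{α/2} + z_β) / √(n/2)
d = (2.241 + 1.080) / √(126/2)
d = 3.322 / 7.937
d ≈ 0.42

By Cohen's convention (0.2 small / 0.5 medium / 0.8 large): small effect.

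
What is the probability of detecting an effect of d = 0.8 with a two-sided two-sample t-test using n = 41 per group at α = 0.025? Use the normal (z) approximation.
Power ≈ 0.92

Power calculation (two-sample t-test, normal approximation):
z_β = d · √(n/2) - z_{α/2}
z_β = 0.8 · √(41/2) - 2.241
z_β = 0.8 · 4.528 - 2.241
z_β = 1.381

Power = Φ(z_β) = Φ(1.381) ≈ 0.916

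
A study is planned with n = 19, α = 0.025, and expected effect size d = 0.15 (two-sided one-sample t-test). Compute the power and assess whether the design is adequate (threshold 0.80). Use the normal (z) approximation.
Power ≈ 0.06; the study is underpowered (power < 0.80)

Power calculation (one-sample t-test, normal approximation):
z_β = d · √n - z_{α/2}
z_β = 0.15 · √19 - 2.241
z_β = 0.15 · 4.359 - 2.241
z_β = -1.588

Power = Φ(z_β) = Φ(-1.588) ≈ 0.056

Effect size d = 0.15 is very small by Cohen's convention (0.2/0.5/0.8).

Threshold: power ≥ 0.80 is conventionally adequate.
Power ≈ 0.06 → the study is underpowered (power < 0.80).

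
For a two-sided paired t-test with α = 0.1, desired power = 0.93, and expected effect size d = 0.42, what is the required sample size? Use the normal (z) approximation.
n = 56 pairs

Sample size formula (paired t-test, normal approximation):
n = ((z_{α/2} + z_β) / d)²

z_{α/2} = 1.645 (for α = 0.1, two-sided)
z_β = 1.476 (for power = 0.93)
d = 0.42

n = ((1.645 + 1.476) / 0.42)²
n = (7.431)²
n ≈ 55.22
Round up to the next whole number: n = 56 pairs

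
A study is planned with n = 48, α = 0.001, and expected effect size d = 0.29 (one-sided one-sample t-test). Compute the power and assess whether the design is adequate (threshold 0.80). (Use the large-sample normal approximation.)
Power ≈ 0.14; the study is underpowered (power < 0.80)

Power calculation (one-sample t-test, normal approximation):
z_β = d · √n - z_α
z_β = 0.29 · √48 - 3.090
z_β = 0.29 · 6.928 - 3.090
z_β = -1.081

Power = Φ(z_β) = Φ(-1.081) ≈ 0.140

Effect size d = 0.29 is small by Cohen's convention (0.2/0.5/0.8).

Threshold: power ≥ 0.80 is conventionally adequate.
Power ≈ 0.14 → the study is underpowered (power < 0.80).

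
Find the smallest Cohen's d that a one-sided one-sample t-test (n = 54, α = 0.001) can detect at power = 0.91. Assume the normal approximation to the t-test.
d ≈ 0.60

Minimum detectable effect (one-sample t-test, normal approximation):
d = (z_α + z_β) / √n
d = (3.090 + 1.341) / √54
d = 4.431 / 7.348
d ≈ 0.60

By Cohen's convention (0.2 small / 0.5 medium / 0.8 large): medium effect.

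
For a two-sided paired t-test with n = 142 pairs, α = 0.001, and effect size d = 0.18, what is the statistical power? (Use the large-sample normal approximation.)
Power ≈ 0.13

Power calculation (paired t-test, normal approximation):
z_β = d · √n - z_{α/2}
z_β = 0.18 · √142 - 3.291
z_β = 0.18 · 11.916 - 3.291
z_β = -1.146

Power = Φ(z_β) = Φ(-1.146) ≈ 0.126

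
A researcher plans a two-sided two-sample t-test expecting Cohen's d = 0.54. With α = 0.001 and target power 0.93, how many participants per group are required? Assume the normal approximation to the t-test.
n = 156 per group

Sample size formula (two-sample t-test, normal approximation):
n = 2 · ((z_{α/2} + z_β) / d)²

z_{α/2} = 3.291 (for α = 0.001, two-sided)
z_β = 1.476 (for power = 0.93)
d = 0.54

n = 2 · ((3.291 + 1.476) / 0.54)²
n = 2 · (8.828)²
n ≈ 155.87
Round up to the next whole number: n = 156 per group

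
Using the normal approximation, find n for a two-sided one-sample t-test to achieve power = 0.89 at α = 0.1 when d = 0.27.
n = 114

Sample size formula (one-sample t-test, normal approximation):
n = ((z_{α/2} + z_β) / d)²

z_{α/2} = 1.645 (for α = 0.1, two-sided)
z_β = 1.227 (for power = 0.89)
d = 0.27

n = ((1.645 + 1.227) / 0.27)²
n = (10.637)²
n ≈ 113.15
Round up to the next whole number: n = 114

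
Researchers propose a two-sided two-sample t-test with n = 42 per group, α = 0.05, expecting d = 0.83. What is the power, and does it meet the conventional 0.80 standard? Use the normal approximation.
Power ≈ 0.97; the study is adequately powered (power ≥ 0.80)

Power calculation (two-sample t-test, normal approximation):
z_β = d · √(n/2) - z_{α/2}
z_β = 0.83 · √(42/2) - 1.960
z_β = 0.83 · 4.583 - 1.960
z_β = 1.844

Power = Φ(z_β) = Φ(1.844) ≈ 0.967

Effect size d = 0.83 is large by Cohen's convention (0.2/0.5/0.8).

Threshold: power ≥ 0.80 is conventionally adequate.
Power ≈ 0.97 → the study is adequately powered (power ≥ 0.80).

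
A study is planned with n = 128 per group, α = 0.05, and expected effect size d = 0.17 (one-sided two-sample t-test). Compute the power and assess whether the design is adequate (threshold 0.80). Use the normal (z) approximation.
Power ≈ 0.39; the study is underpowered (power < 0.80)

Power calculation (two-sample t-test, normal approximation):
z_β = d · √(n/2) - z_α
z_β = 0.17 · √(128/2) - 1.645
z_β = 0.17 · 8.000 - 1.645
z_β = -0.285

Power = Φ(z_β) = Φ(-0.285) ≈ 0.388

Effect size d = 0.17 is very small by Cohen's convention (0.2/0.5/0.8).

Threshold: power ≥ 0.80 is conventionally adequate.
Power ≈ 0.39 → the study is underpowered (power < 0.80).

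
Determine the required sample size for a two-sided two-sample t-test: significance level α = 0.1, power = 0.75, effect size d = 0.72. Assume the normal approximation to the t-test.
n = 21 per group

Sample size formula (two-sample t-test, normal approximation):
n = 2 · ((z_{α/2} + z_β) / d)²

z_{α/2} = 1.645 (for α = 0.1, two-sided)
z_β = 0.674 (for power = 0.75)
d = 0.72

n = 2 · ((1.645 + 0.674) / 0.72)²
n = 2 · (3.221)²
n ≈ 20.75
Round up to the next whole number: n = 21 per group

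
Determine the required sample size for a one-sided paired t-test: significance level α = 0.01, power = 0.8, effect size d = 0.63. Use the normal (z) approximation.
n = 26 pairs

Sample size formula (paired t-test, normal approximation):
n = ((z_α + z_β) / d)²

z_α = 2.326 (for α = 0.01, one-sided)
z_β = 0.842 (for power = 0.8)
d = 0.63

n = ((2.326 + 0.842) / 0.63)²
n = (5.029)²
n ≈ 25.29
Round up to the next whole number: n = 26 pairs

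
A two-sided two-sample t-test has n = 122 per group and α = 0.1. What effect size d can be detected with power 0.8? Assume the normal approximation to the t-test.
d ≈ 0.32

Minimum detectable effect (two-sample t-test, normal approximation):
d = (z_{α/2} + z_β) / √(n/2)
d = (1.645 + 0.842) / √(122/2)
d = 2.486 / 7.810
d ≈ 0.32

By Cohen's convention (0.2 small / 0.5 medium / 0.8 large): small effect.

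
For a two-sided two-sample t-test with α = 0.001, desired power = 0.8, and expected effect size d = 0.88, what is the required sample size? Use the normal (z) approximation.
n = 45 per group

Sample size formula (two-sample t-test, normal approximation):
n = 2 · ((z_{α/2} + z_β) / d)²

z_{α/2} = 3.291 (for α = 0.001, two-sided)
z_β = 0.842 (for power = 0.8)
d = 0.88

n = 2 · ((3.291 + 0.842) / 0.88)²
n = 2 · (4.697)²
n ≈ 44.12
Round up to the next whole number: n = 45 per group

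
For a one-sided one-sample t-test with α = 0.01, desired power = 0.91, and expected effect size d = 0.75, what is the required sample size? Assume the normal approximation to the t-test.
n = 24

Sample size formula (one-sample t-test, normal approximation):
n = ((z_α + z_β) / d)²

z_α = 2.326 (for α = 0.01, one-sided)
z_β = 1.341 (for power = 0.91)
d = 0.75

n = ((2.326 + 1.341) / 0.75)²
n = (4.889)²
n ≈ 23.90
Round up to the next whole number: n = 24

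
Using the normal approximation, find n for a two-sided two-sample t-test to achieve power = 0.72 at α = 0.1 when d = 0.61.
n = 27 per group

Sample size formula (two-sample t-test, normal approximation):
n = 2 · ((z_{α/2} + z_β) / d)²

z_{α/2} = 1.645 (for α = 0.1, two-sided)
z_β = 0.583 (for power = 0.72)
d = 0.61

n = 2 · ((1.645 + 0.583) / 0.61)²
n = 2 · (3.652)²
n ≈ 26.67
Round up to the next whole number: n = 27 per group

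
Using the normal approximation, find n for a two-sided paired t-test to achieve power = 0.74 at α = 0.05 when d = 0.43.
n = 37 pairs

Sample size formula (paired t-test, normal approximation):
n = ((z_{α/2} + z_β) / d)²

z_{α/2} = 1.960 (for α = 0.05, two-sided)
z_β = 0.643 (for power = 0.74)
d = 0.43

n = ((1.960 + 0.643) / 0.43)²
n = (6.053)²
n ≈ 36.64
Round up to the next whole number: n = 37 pairs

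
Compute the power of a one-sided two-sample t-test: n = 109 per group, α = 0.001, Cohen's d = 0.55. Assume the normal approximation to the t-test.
Power ≈ 0.83

Power calculation (two-sample t-test, normal approximation):
z_β = d · √(n/2) - z_α
z_β = 0.55 · √(109/2) - 3.090
z_β = 0.55 · 7.382 - 3.090
z_β = 0.970

Power = Φ(z_β) = Φ(0.970) ≈ 0.834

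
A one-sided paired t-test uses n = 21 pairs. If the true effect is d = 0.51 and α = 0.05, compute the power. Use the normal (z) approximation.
Power ≈ 0.76

Power calculation (paired t-test, normal approximation):
z_β = d · √n - z_α
z_β = 0.51 · √21 - 1.645
z_β = 0.51 · 4.583 - 1.645
z_β = 0.692

Power = Φ(z_β) = Φ(0.692) ≈ 0.756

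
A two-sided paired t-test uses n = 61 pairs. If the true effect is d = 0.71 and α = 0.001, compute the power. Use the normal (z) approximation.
Power ≈ 0.99

Power calculation (paired t-test, normal approximation):
z_β = d · √n - z_{α/2}
z_β = 0.71 · √61 - 3.291
z_β = 0.71 · 7.810 - 3.291
z_β = 2.255

Power = Φ(z_β) = Φ(2.255) ≈ 0.988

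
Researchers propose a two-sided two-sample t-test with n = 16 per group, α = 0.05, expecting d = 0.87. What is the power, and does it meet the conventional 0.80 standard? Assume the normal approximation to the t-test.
Power ≈ 0.69; the study is underpowered (power < 0.80)

Power calculation (two-sample t-test, normal approximation):
z_β = d · √(n/2) - z_{α/2}
z_β = 0.87 · √(16/2) - 1.960
z_β = 0.87 · 2.828 - 1.960
z_β = 0.501

Power = Φ(z_β) = Φ(0.501) ≈ 0.692

Effect size d = 0.87 is large by Cohen's convention (0.2/0.5/0.8).

Threshold: power ≥ 0.80 is conventionally adequate.
Power ≈ 0.69 → the study is underpowered (power < 0.80).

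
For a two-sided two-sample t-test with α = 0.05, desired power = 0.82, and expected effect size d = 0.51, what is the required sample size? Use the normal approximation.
n = 64 per group

Sample size formula (two-sample t-test, normal approximation):
n = 2 · ((z_{α/2} + z_β) / d)²

z_{α/2} = 1.960 (for α = 0.05, two-sided)
z_β = 0.915 (for power = 0.82)
d = 0.51

n = 2 · ((1.960 + 0.915) / 0.51)²
n = 2 · (5.637)²
n ≈ 63.55
Round up to the next whole number: n = 64 per group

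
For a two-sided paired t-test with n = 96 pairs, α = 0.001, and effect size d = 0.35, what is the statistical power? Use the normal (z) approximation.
Power ≈ 0.56

Power calculation (paired t-test, normal approximation):
z_β = d · √n - z_{α/2}
z_β = 0.35 · √96 - 3.291
z_β = 0.35 · 9.798 - 3.291
z_β = 0.139

Power = Φ(z_β) = Φ(0.139) ≈ 0.555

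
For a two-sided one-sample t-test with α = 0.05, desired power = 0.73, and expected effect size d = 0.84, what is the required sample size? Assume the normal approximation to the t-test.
n = 10

Sample size formula (one-sample t-test, normal approximation):
n = ((z_{α/2} + z_β) / d)²

z_{α/2} = 1.960 (for α = 0.05, two-sided)
z_β = 0.613 (for power = 0.73)
d = 0.84

n = ((1.960 + 0.613) / 0.84)²
n = (3.063)²
n ≈ 9.38
Round up to the next whole number: n = 10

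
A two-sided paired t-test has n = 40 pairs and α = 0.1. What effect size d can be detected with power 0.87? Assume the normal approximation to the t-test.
d ≈ 0.44

Minimum detectable effect (paired t-test, normal approximation):
d = (z_{α/2} + z_β) / √n
d = (1.645 + 1.126) / √40
d = 2.771 / 6.325
d ≈ 0.44

By Cohen's convention (0.2 small / 0.5 medium / 0.8 large): small effect.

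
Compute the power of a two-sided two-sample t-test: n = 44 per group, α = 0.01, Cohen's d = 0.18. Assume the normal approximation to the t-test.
Power ≈ 0.04

Power calculation (two-sample t-test, normal approximation):
z_β = d · √(n/2) - z_{α/2}
z_β = 0.18 · √(44/2) - 2.576
z_β = 0.18 · 4.690 - 2.576
z_β = -1.732

Power = Φ(z_β) = Φ(-1.732) ≈ 0.042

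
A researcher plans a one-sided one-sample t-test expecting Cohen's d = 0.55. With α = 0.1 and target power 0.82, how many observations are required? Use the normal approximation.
n = 16

Sample size formula (one-sample t-test, normal approximation):
n = ((z_α + z_β) / d)²

z_α = 1.282 (for α = 0.1, one-sided)
z_β = 0.915 (for power = 0.82)
d = 0.55

n = ((1.282 + 0.915) / 0.55)²
n = (3.995)²
n ≈ 15.96
Round up to the next whole number: n = 16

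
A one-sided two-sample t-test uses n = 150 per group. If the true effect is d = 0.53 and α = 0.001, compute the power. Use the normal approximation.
Power ≈ 0.93

Power calculation (two-sample t-test, normal approximation):
z_β = d · √(n/2) - z_α
z_β = 0.53 · √(150/2) - 3.090
z_β = 0.53 · 8.660 - 3.090
z_β = 1.500

Power = Φ(z_β) = Φ(1.500) ≈ 0.933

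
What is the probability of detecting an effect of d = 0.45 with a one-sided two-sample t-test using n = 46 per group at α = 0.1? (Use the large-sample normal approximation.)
Power ≈ 0.81

Power calculation (two-sample t-test, normal approximation):
z_β = d · √(n/2) - z_α
z_β = 0.45 · √(46/2) - 1.282
z_β = 0.45 · 4.796 - 1.282
z_β = 0.877

Power = Φ(z_β) = Φ(0.877) ≈ 0.810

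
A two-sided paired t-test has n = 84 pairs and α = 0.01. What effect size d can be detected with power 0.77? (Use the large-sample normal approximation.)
d ≈ 0.36

Minimum detectable effect (paired t-test, normal approximation):
d = (z_{α/2} + z_β) / √n
d = (2.576 + 0.739) / √84
d = 3.315 / 9.165
d ≈ 0.36

By Cohen's convention (0.2 small / 0.5 medium / 0.8 large): small effect.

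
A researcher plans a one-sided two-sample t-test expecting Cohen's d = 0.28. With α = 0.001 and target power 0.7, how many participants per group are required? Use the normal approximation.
n = 334 per group

Sample size formula (two-sample t-test, normal approximation):
n = 2 · ((z_α + z_β) / d)²

z_α = 3.090 (for α = 0.001, one-sided)
z_β = 0.524 (for power = 0.7)
d = 0.28

n = 2 · ((3.090 + 0.524) / 0.28)²
n = 2 · (12.907)²
n ≈ 333.18
Round up to the next whole number: n = 334 per group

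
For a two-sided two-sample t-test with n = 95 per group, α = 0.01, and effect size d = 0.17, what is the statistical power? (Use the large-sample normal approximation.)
Power ≈ 0.08

Power calculation (two-sample t-test, normal approximation):
z_β = d · √(n/2) - z_{α/2}
z_β = 0.17 · √(95/2) - 2.576
z_β = 0.17 · 6.892 - 2.576
z_β = -1.404

Power = Φ(z_β) = Φ(-1.404) ≈ 0.080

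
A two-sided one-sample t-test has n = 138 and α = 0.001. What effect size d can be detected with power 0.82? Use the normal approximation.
d ≈ 0.36

Minimum detectable effect (one-sample t-test, normal approximation):
d = (z_{α/2} + z_β) / √n
d = (3.291 + 0.915) / √138
d = 4.206 / 11.747
d ≈ 0.36

By Cohen's convention (0.2 small / 0.5 medium / 0.8 large): small effect.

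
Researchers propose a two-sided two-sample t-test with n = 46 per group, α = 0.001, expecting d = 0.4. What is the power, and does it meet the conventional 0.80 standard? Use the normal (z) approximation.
Power ≈ 0.09; the study is underpowered (power < 0.80)

Power calculation (two-sample t-test, normal approximation):
z_β = d · √(n/2) - z_{α/2}
z_β = 0.4 · √(46/2) - 3.291
z_β = 0.4 · 4.796 - 3.291
z_β = -1.372

Power = Φ(z_β) = Φ(-1.372) ≈ 0.085

Effect size d = 0.4 is small by Cohen's convention (0.2/0.5/0.8).

Threshold: power ≥ 0.80 is conventionally adequate.
Power ≈ 0.09 → the study is underpowered (power < 0.80).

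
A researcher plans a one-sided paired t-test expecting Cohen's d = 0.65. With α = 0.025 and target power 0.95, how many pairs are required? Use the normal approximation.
n = 31 pairs

Sample size formula (paired t-test, normal approximation):
n = ((z_α + z_β) / d)²

z_α = 1.960 (for α = 0.025, one-sided)
z_β = 1.645 (for power = 0.95)
d = 0.65

n = ((1.960 + 1.645) / 0.65)²
n = (5.546)²
n ≈ 30.76
Round up to the next whole number: n = 31 pairs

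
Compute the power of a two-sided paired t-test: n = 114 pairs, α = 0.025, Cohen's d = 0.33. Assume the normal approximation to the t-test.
Power ≈ 0.90

Power calculation (paired t-test, normal approximation):
z_β = d · √n - z_{α/2}
z_β = 0.33 · √114 - 2.241
z_β = 0.33 · 10.677 - 2.241
z_β = 1.282

Power = Φ(z_β) = Φ(1.282) ≈ 0.900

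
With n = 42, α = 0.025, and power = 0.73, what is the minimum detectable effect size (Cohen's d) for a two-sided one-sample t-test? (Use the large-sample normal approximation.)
d ≈ 0.44

Minimum detectable effect (one-sample t-test, normal approximation):
d = (z_{α/2} + z_β) / √n
d = (2.241 + 0.613) / √42
d = 2.854 / 6.481
d ≈ 0.44

By Cohen's convention (0.2 small / 0.5 medium / 0.8 large): small effect.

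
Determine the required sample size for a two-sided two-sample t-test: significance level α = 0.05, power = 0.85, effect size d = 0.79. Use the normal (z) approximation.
n = 29 per group

Sample size formula (two-sample t-test, normal approximation):
n = 2 · ((z_{α/2} + z_β) / d)²

z_{α/2} = 1.960 (for α = 0.05, two-sided)
z_β = 1.036 (for power = 0.85)
d = 0.79

n = 2 · ((1.960 + 1.036) / 0.79)²
n = 2 · (3.792)²
n ≈ 28.76
Round up to the next whole number: n = 29 per group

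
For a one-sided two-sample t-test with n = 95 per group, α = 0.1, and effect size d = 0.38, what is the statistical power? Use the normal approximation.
Power ≈ 0.91

Power calculation (two-sample t-test, normal approximation):
z_β = d · √(n/2) - z_α
z_β = 0.38 · √(95/2) - 1.282
z_β = 0.38 · 6.892 - 1.282
z_β = 1.337

Power = Φ(z_β) = Φ(1.337) ≈ 0.909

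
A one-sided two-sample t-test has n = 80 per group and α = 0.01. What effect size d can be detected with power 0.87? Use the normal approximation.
d ≈ 0.55

Minimum detectable effect (two-sample t-test, normal approximation):
d = (z_α + z_β) / √(n/2)
d = (2.326 + 1.126) / √(80/2)
d = 3.453 / 6.325
d ≈ 0.55

By Cohen's convention (0.2 small / 0.5 medium / 0.8 large): medium effect.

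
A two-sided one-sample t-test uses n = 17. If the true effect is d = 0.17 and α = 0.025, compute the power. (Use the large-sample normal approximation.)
Power ≈ 0.06

Power calculation (one-sample t-test, normal approximation):
z_β = d · √n - z_{α/2}
z_β = 0.17 · √17 - 2.241
z_β = 0.17 · 4.123 - 2.241
z_β = -1.540

Power = Φ(z_β) = Φ(-1.540) ≈ 0.062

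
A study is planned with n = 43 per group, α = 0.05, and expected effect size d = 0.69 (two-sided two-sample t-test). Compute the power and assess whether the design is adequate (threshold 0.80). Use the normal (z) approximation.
Power ≈ 0.89; the study is adequately powered (power ≥ 0.80)

Power calculation (two-sample t-test, normal approximation):
z_β = d · √(n/2) - z_{α/2}
z_β = 0.69 · √(43/2) - 1.960
z_β = 0.69 · 4.637 - 1.960
z_β = 1.239

Power = Φ(z_β) = Φ(1.239) ≈ 0.892

Effect size d = 0.69 is medium by Cohen's convention (0.2/0.5/0.8).

Threshold: power ≥ 0.80 is conventionally adequate.
Power ≈ 0.89 → the study is adequately powered (power ≥ 0.80).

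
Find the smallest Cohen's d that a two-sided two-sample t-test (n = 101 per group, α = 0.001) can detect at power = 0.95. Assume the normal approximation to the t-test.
d ≈ 0.69

Minimum detectable effect (two-sample t-test, normal approximation):
d = (z_{α/2} + z_β) / √(n/2)
d = (3.291 + 1.645) / √(101/2)
d = 4.935 / 7.106
d ≈ 0.69

By Cohen's convention (0.2 small / 0.5 medium / 0.8 large): medium effect.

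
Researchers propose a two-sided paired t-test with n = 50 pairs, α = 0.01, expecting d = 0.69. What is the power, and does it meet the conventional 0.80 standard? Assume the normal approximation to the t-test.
Power ≈ 0.99; the study is adequately powered (power ≥ 0.80)

Power calculation (paired t-test, normal approximation):
z_β = d · √n - z_{α/2}
z_β = 0.69 · √50 - 2.576
z_β = 0.69 · 7.071 - 2.576
z_β = 2.303

Power = Φ(z_β) = Φ(2.303) ≈ 0.989

Effect size d = 0.69 is medium by Cohen's convention (0.2/0.5/0.8).

Threshold: power ≥ 0.80 is conventionally adequate.
Power ≈ 0.99 → the study is adequately powered (power ≥ 0.80).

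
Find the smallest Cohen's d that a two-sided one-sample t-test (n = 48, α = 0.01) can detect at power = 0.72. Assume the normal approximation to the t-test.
d ≈ 0.46

Minimum detectable effect (one-sample t-test, normal approximation):
d = (z_{α/2} + z_β) / √n
d = (2.576 + 0.583) / √48
d = 3.159 / 6.928
d ≈ 0.46

By Cohen's convention (0.2 small / 0.5 medium / 0.8 large): small effect.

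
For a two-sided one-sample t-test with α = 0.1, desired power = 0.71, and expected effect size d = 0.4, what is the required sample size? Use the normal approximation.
n = 31

Sample size formula (one-sample t-test, normal approximation):
n = ((z_{α/2} + z_β) / d)²

z_{α/2} = 1.645 (for α = 0.1, two-sided)
z_β = 0.553 (for power = 0.71)
d = 0.4

n = ((1.645 + 0.553) / 0.4)²
n = (5.495)²
n ≈ 30.20
Round up to the next whole number: n = 31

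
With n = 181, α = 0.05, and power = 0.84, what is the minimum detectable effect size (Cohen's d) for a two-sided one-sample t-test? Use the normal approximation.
d ≈ 0.22

Minimum detectable effect (one-sample t-test, normal approximation):
d = (z_{α/2} + z_β) / √n
d = (1.960 + 0.994) / √181
d = 2.954 / 13.454
d ≈ 0.22

By Cohen's convention (0.2 small / 0.5 medium / 0.8 large): small effect.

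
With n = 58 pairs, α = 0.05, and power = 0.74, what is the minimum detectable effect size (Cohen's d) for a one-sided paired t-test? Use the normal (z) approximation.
d ≈ 0.30

Minimum detectable effect (paired t-test, normal approximation):
d = (z_α + z_β) / √n
d = (1.645 + 0.643) / √58
d = 2.288 / 7.616
d ≈ 0.30

By Cohen's convention (0.2 small / 0.5 medium / 0.8 large): small effect.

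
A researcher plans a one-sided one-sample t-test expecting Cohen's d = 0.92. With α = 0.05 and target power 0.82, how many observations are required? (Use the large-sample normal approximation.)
n = 8

Sample size formula (one-sample t-test, normal approximation):
n = ((z_α + z_β) / d)²

z_α = 1.645 (for α = 0.05, one-sided)
z_β = 0.915 (for power = 0.82)
d = 0.92

n = ((1.645 + 0.915) / 0.92)²
n = (2.783)²
n ≈ 7.75
Round up to the next whole number: n = 8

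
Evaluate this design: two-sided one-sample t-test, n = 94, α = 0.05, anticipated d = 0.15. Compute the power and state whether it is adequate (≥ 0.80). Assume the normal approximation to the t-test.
Power ≈ 0.31; the study is underpowered (power < 0.80)

Power calculation (one-sample t-test, normal approximation):
z_β = d · √n - z_{α/2}
z_β = 0.15 · √94 - 1.960
z_β = 0.15 · 9.695 - 1.960
z_β = -0.506

Power = Φ(z_β) = Φ(-0.506) ≈ 0.307

Effect size d = 0.15 is very small by Cohen's convention (0.2/0.5/0.8).

Threshold: power ≥ 0.80 is conventionally adequate.
Power ≈ 0.31 → the study is underpowered (power < 0.80).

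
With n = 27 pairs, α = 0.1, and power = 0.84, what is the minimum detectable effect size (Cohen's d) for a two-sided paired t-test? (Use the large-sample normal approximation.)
d ≈ 0.51

Minimum detectable effect (paired t-test, normal approximation):
d = (z_{α/2} + z_β) / √n
d = (1.645 + 0.994) / √27
d = 2.639 / 5.196
d ≈ 0.51

By Cohen's convention (0.2 small / 0.5 medium / 0.8 large): medium effect.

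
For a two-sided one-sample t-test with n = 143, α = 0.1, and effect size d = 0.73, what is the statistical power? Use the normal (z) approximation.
Power ≈ 1.00

Power calculation (one-sample t-test, normal approximation):
z_β = d · √n - z_{α/2}
z_β = 0.73 · √143 - 1.645
z_β = 0.73 · 11.958 - 1.645
z_β = 7.085

Power = Φ(z_β) = Φ(7.085) ≈ 1.000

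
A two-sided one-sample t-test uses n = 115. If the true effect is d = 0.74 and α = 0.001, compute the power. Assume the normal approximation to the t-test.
Power ≈ 1.00

Power calculation (one-sample t-test, normal approximation):
z_β = d · √n - z_{α/2}
z_β = 0.74 · √115 - 3.291
z_β = 0.74 · 10.724 - 3.291
z_β = 4.645

Power = Φ(z_β) = Φ(4.645) ≈ 1.000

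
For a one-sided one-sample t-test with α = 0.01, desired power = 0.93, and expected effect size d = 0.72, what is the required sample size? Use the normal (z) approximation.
n = 28

Sample size formula (one-sample t-test, normal approximation):
n = ((z_α + z_β) / d)²

z_α = 2.326 (for α = 0.01, one-sided)
z_β = 1.476 (for power = 0.93)
d = 0.72

n = ((2.326 + 1.476) / 0.72)²
n = (5.281)²
n ≈ 27.89
Round up to the next whole number: n = 28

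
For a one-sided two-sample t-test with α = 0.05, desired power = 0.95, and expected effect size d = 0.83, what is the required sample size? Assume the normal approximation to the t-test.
n = 32 per group

Sample size formula (two-sample t-test, normal approximation):
n = 2 · ((z_α + z_β) / d)²

z_α = 1.645 (for α = 0.05, one-sided)
z_β = 1.645 (for power = 0.95)
d = 0.83

n = 2 · ((1.645 + 1.645) / 0.83)²
n = 2 · (3.964)²
n ≈ 31.43
Round up to the next whole number: n = 32 per group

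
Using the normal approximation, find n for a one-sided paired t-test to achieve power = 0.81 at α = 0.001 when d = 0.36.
n = 122 pairs

Sample size formula (paired t-test, normal approximation):
n = ((z_α + z_β) / d)²

z_α = 3.090 (for α = 0.001, one-sided)
z_β = 0.878 (for power = 0.81)
d = 0.36

n = ((3.090 + 0.878) / 0.36)²
n = (11.022)²
n ≈ 121.48
Round up to the next whole number: n = 122 pairs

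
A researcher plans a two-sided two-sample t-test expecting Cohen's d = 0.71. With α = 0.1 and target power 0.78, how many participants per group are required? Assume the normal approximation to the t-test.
n = 24 per group

Sample size formula (two-sample t-test, normal approximation):
n = 2 · ((z_{α/2} + z_β) / d)²

z_{α/2} = 1.645 (for α = 0.1, two-sided)
z_β = 0.772 (for power = 0.78)
d = 0.71

n = 2 · ((1.645 + 0.772) / 0.71)²
n = 2 · (3.404)²
n ≈ 23.17
Round up to the next whole number: n = 24 per group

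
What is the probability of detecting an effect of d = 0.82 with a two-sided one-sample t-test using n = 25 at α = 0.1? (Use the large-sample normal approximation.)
Power ≈ 0.99

Power calculation (one-sample t-test, normal approximation):
z_β = d · √n - z_{α/2}
z_β = 0.82 · √25 - 1.645
z_β = 0.82 · 5.000 - 1.645
z_β = 2.455

Power = Φ(z_β) = Φ(2.455) ≈ 0.993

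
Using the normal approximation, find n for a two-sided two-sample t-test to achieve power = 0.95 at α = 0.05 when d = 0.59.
n = 75 per group

Sample size formula (two-sample t-test, normal approximation):
n = 2 · ((z_{α/2} + z_β) / d)²

z_{α/2} = 1.960 (for α = 0.05, two-sided)
z_β = 1.645 (for power = 0.95)
d = 0.59

n = 2 · ((1.960 + 1.645) / 0.59)²
n = 2 · (6.110)²
n ≈ 74.66
Round up to the next whole number: n = 75 per group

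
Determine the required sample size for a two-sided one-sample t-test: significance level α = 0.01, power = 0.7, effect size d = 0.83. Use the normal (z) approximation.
n = 14

Sample size formula (one-sample t-test, normal approximation):
n = ((z_{α/2} + z_β) / d)²

z_{α/2} = 2.576 (for α = 0.01, two-sided)
z_β = 0.524 (for power = 0.7)
d = 0.83

n = ((2.576 + 0.524) / 0.83)²
n = (3.735)²
n ≈ 13.95
Round up to the next whole number: n = 14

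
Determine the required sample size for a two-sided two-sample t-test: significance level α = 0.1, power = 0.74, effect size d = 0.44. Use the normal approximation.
n = 55 per group

Sample size formula (two-sample t-test, normal approximation):
n = 2 · ((z_{α/2} + z_β) / d)²

z_{α/2} = 1.645 (for α = 0.1, two-sided)
z_β = 0.643 (for power = 0.74)
d = 0.44

n = 2 · ((1.645 + 0.643) / 0.44)²
n = 2 · (5.200)²
n ≈ 54.08
Round up to the next whole number: n = 55 per group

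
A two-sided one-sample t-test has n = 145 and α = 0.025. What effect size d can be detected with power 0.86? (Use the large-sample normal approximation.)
d ≈ 0.28

Minimum detectable effect (one-sample t-test, normal approximation):
d = (z_{α/2} + z_β) / √n
d = (2.241 + 1.080) / √145
d = 3.322 / 12.042
d ≈ 0.28

By Cohen's convention (0.2 small / 0.5 medium / 0.8 large): small effect.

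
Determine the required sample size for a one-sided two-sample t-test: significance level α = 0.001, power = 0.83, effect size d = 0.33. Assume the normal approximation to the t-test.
n = 301 per group

Sample size formula (two-sample t-test, normal approximation):
n = 2 · ((z_α + z_β) / d)²

z_α = 3.090 (for α = 0.001, one-sided)
z_β = 0.954 (for power = 0.83)
d = 0.33

n = 2 · ((3.090 + 0.954) / 0.33)²
n = 2 · (12.255)²
n ≈ 300.37
Round up to the next whole number: n = 301 per group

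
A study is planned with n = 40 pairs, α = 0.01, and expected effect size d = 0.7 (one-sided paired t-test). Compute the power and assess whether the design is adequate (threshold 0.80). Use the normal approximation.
Power ≈ 0.98; the study is adequately powered (power ≥ 0.80)

Power calculation (paired t-test, normal approximation):
z_β = d · √n - z_α
z_β = 0.7 · √40 - 2.326
z_β = 0.7 · 6.325 - 2.326
z_β = 2.101

Power = Φ(z_β) = Φ(2.101) ≈ 0.982

Effect size d = 0.7 is medium by Cohen's convention (0.2/0.5/0.8).

Threshold: power ≥ 0.80 is conventionally adequate.
Power ≈ 0.98 → the study is adequately powered (power ≥ 0.80).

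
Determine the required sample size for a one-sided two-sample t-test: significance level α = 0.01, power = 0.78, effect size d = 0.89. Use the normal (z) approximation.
n = 25 per group

Sample size formula (two-sample t-test, normal approximation):
n = 2 · ((z_α + z_β) / d)²

z_α = 2.326 (for α = 0.01, one-sided)
z_β = 0.772 (for power = 0.78)
d = 0.89

n = 2 · ((2.326 + 0.772) / 0.89)²
n = 2 · (3.481)²
n ≈ 24.23
Round up to the next whole number: n = 25 per group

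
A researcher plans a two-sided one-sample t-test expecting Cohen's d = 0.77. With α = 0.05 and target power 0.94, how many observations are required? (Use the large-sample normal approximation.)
n = 21

Sample size formula (one-sample t-test, normal approximation):
n = ((z_{α/2} + z_β) / d)²

z_{α/2} = 1.960 (for α = 0.05, two-sided)
z_β = 1.555 (for power = 0.94)
d = 0.77

n = ((1.960 + 1.555) / 0.77)²
n = (4.565)²
n ≈ 20.84
Round up to the next whole number: n = 21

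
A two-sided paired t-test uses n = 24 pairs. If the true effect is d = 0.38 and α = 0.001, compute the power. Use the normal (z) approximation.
Power ≈ 0.08

Power calculation (paired t-test, normal approximation):
z_β = d · √n - z_{α/2}
z_β = 0.38 · √24 - 3.291
z_β = 0.38 · 4.899 - 3.291
z_β = -1.429

Power = Φ(z_β) = Φ(-1.429) ≈ 0.077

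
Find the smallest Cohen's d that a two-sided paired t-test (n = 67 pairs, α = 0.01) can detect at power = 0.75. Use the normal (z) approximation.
d ≈ 0.40

Minimum detectable effect (paired t-test, normal approximation):
d = (z_{α/2} + z_β) / √n
d = (2.576 + 0.674) / √67
d = 3.250 / 8.185
d ≈ 0.40

By Cohen's convention (0.2 small / 0.5 medium / 0.8 large): small effect.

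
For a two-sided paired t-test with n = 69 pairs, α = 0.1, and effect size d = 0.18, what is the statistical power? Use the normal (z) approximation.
Power ≈ 0.44

Power calculation (paired t-test, normal approximation):
z_β = d · √n - z_{α/2}
z_β = 0.18 · √69 - 1.645
z_β = 0.18 · 8.307 - 1.645
z_β = -0.150

Power = Φ(z_β) = Φ(-0.150) ≈ 0.441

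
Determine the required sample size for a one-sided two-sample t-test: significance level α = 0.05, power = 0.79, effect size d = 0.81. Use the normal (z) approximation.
n = 19 per group

Sample size formula (two-sample t-test, normal approximation):
n = 2 · ((z_α + z_β) / d)²

z_α = 1.645 (for α = 0.05, one-sided)
z_β = 0.806 (for power = 0.79)
d = 0.81

n = 2 · ((1.645 + 0.806) / 0.81)²
n = 2 · (3.026)²
n ≈ 18.31
Round up to the next whole number: n = 19 per group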